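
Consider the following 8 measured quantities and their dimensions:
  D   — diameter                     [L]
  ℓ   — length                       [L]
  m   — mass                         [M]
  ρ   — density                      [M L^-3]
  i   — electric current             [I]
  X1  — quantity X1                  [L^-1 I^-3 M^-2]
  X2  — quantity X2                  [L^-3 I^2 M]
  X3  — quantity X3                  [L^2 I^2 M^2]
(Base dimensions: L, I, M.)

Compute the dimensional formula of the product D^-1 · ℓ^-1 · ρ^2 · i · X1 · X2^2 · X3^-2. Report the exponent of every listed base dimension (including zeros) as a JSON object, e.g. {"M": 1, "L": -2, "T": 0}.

{"L": -19, "I": -2, "M": -2}

Dimensional matrix (L×I×M by D×ℓ×m×ρ×i×X1×X2×X3):
  L: [ 1  1  0 -3  0 -1 -3  2]
  I: [ 0  0  0  0  1 -3  2  2]
  M: [ 0  0  1  1  0 -2  1  2]
  [L]: (-1)·1+(-1)·1+(2)·-3+(1)·0+(1)·-1+(2)·-3+(-2)·2 = -19
  [I]: (-1)·0+(-1)·0+(2)·0+(1)·1+(1)·-3+(2)·2+(-2)·2 = -2
  [M]: (-1)·0+(-1)·0+(2)·1+(1)·0+(1)·-2+(2)·1+(-2)·2 = -2
⇒ L^-19 I^-2 M^-2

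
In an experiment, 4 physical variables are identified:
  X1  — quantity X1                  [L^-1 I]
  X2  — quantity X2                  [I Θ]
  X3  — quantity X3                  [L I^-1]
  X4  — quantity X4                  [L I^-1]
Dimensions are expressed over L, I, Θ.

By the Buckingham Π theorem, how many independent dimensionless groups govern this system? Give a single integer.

Dimensional matrix (L×I×Θ by X1×X2×X3×X4):
  L: [-1  0  1  1]
  I: [ 1  1 -1 -1]
  Θ: [ 0  1  0  0]
Echelon form has 2 nonzero rows (pivots: X1,X2)
n=4, r=2 ⇒ 2 dimensionless groups

2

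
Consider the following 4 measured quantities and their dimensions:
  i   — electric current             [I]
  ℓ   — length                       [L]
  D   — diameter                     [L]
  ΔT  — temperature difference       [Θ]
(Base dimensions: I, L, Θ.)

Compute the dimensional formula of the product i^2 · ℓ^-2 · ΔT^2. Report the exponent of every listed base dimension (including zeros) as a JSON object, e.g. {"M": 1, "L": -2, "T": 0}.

Dimensional matrix (I×L×Θ by i×ℓ×D×ΔT):
  I: [ 1  0  0  0]
  L: [ 0  1  1  0]
  Θ: [ 0  0  0  1]
  [I]: (2)·1+(-2)·0+(2)·0 = 2
  [L]: (2)·0+(-2)·1+(2)·0 = -2
  [Θ]: (2)·0+(-2)·0+(2)·1 = 2
⇒ I^2 L^-2 Θ^2

{"I": 2, "L": -2, "Θ": 2}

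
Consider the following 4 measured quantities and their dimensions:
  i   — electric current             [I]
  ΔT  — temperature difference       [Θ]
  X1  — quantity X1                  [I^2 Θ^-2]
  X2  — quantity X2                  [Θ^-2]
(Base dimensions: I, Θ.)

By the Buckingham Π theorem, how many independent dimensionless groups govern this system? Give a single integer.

2

Write exponents as rows I,Θ / cols i,ΔT,X1,X2:
  I: [ 1  0  2  0]
  Θ: [ 0  1 -2 -2]
RREF → pivots at {i,ΔT} ⇒ r = 2
n=4, r=2 ⇒ 2 dimensionless groups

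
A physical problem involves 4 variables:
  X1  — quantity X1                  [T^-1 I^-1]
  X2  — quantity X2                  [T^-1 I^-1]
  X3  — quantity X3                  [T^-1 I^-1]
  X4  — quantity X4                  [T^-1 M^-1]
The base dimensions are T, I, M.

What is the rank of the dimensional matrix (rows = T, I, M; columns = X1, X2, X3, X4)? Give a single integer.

2

Exponent matrix [T,I,M] × [X1,X2,X3,X4]:
  T: [-1 -1 -1 -1]
  I: [-1 -1 -1  0]
  M: [ 0  0  0 -1]
RREF → pivots at {X1,X4} ⇒ r = 2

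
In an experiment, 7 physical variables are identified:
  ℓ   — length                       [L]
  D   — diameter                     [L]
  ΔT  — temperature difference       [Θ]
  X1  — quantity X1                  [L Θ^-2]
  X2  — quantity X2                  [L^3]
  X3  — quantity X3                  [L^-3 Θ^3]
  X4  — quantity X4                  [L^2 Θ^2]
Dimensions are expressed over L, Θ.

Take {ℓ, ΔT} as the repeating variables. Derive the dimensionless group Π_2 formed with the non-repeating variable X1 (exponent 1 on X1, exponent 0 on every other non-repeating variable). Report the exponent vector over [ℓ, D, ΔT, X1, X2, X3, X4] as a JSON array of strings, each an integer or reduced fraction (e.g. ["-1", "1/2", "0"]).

["-1", "0", "2", "1", "0", "0", "0"]

Dimensional matrix (L×Θ by ℓ×D×ΔT×X1×X2×X3×X4):
  L: [ 1  1  0  1  3 -3  2]
  Θ: [ 0  0  1 -2  0  3  2]
Echelon form has 2 nonzero rows (pivots: ℓ,ΔT)
Repeat: ℓ,ΔT; free: D,X1,X2,X3,X4
RREF:
  r0: [   1    1    0    1    3   -3    2]
  r1: [   0    0    1   -2    0    3    2]
Fix exponent of X1 at 1, D at 0, X2 at 0, X3 at 0, X4 at 0; solve each RREF row for its pivot's exponent:
  r0: exp(ℓ) + (1)·1 = 0 ⇒ exp(ℓ) = -1
  r1: exp(ΔT) + (-2)·1 = 0 ⇒ exp(ΔT) = 2
Π_2 = ℓ^-1 · ΔT^2 · X1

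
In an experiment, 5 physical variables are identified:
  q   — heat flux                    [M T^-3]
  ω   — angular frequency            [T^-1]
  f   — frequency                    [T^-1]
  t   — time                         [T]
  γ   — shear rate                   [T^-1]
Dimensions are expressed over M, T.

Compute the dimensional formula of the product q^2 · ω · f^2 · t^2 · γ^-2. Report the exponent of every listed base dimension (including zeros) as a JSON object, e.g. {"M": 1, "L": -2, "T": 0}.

{"M": 2, "T": -5}

Exponent matrix [M,T] × [q,ω,f,t,γ]:
  M: [ 1  0  0  0  0]
  T: [-3 -1 -1  1 -1]
  [M]: (2)·1+(1)·0+(2)·0+(2)·0+(-2)·0 = 2
  [T]: (2)·-3+(1)·-1+(2)·-1+(2)·1+(-2)·-1 = -5
⇒ M^2 T^-5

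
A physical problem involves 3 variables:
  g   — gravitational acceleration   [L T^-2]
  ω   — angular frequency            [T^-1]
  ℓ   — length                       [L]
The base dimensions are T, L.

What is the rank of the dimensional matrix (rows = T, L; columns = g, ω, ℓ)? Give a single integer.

2

Dimensional matrix (T×L by g×ω×ℓ):
  T: [-2 -1  0]
  L: [ 1  0  1]
Row reduction gives pivot columns g,ω; rank = 2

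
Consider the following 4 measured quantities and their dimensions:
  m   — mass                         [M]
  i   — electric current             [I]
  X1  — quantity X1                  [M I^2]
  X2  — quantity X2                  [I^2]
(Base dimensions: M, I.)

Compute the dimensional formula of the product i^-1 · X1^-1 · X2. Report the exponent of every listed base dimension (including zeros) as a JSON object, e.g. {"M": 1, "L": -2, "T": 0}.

{"M": -1, "I": -1}

Dimensional matrix (M×I by m×i×X1×X2):
  M: [ 1  0  1  0]
  I: [ 0  1  2  2]
  [M]: (-1)·0+(-1)·1+(1)·0 = -1
  [I]: (-1)·1+(-1)·2+(1)·2 = -1
⇒ M^-1 I^-1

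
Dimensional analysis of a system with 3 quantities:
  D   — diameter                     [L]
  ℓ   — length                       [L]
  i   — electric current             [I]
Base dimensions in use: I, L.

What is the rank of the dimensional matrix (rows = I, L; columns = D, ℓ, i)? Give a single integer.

Dimensional matrix (I×L by D×ℓ×i):
  I: [ 0  0  1]
  L: [ 1  1  0]
Row reduction gives pivot columns D,i; rank = 2

2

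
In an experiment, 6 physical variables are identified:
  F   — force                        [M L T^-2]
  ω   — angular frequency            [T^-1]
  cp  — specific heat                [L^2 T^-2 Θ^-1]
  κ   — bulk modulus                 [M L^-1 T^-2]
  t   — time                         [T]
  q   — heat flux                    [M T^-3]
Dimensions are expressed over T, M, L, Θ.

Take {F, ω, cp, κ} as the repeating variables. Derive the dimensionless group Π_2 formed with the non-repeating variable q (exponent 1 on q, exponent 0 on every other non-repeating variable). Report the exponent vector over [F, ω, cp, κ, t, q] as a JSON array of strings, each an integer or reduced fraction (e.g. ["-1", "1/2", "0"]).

Write exponents as rows T,M,L,Θ / cols F,ω,cp,κ,t,q:
  T: [-2 -1 -2 -2  1 -3]
  M: [ 1  0  0  1  0  1]
  L: [ 1  0  2 -1  0  0]
  Θ: [ 0  0 -1  0  0  0]
RREF → pivots at {F,ω,cp,κ} ⇒ r = 4
Pivot set = {F,ω,cp,κ}, free = {t,q}
RREF:
  r0: [   1    0    0    0    0  1/2]
  r1: [   0    1    0    0   -1    1]
  r2: [   0    0    1    0    0    0]
  r3: [   0    0    0    1    0  1/2]
Fix exponent of q at 1, t at 0; solve each RREF row for its pivot's exponent:
  r0: exp(F) + (1/2)·1 = 0 ⇒ exp(F) = -1/2
  r1: exp(ω) + (1)·1 = 0 ⇒ exp(ω) = -1
  r2: exp(cp) + (0)·1 = 0 ⇒ exp(cp) = 0
  r3: exp(κ) + (1/2)·1 = 0 ⇒ exp(κ) = -1/2
Π_2 = F^(-1/2) · ω^-1 · κ^(-1/2) · q

["-1/2", "-1", "0", "-1/2", "0", "1"]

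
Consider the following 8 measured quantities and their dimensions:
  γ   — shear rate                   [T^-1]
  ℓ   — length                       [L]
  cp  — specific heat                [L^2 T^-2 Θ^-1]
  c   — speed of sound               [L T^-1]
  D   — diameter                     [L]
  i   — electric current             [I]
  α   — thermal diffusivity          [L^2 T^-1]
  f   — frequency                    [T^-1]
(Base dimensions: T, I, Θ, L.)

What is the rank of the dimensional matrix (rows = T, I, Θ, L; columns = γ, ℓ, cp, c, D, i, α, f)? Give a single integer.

4

Exponent matrix [T,I,Θ,L] × [γ,ℓ,cp,c,D,i,α,f]:
  T: [-1  0 -2 -1  0  0 -1 -1]
  I: [ 0  0  0  0  0  1  0  0]
  Θ: [ 0  0 -1  0  0  0  0  0]
  L: [ 0  1  2  1  1  0  2  0]
RREF → pivots at {γ,ℓ,cp,i} ⇒ r = 4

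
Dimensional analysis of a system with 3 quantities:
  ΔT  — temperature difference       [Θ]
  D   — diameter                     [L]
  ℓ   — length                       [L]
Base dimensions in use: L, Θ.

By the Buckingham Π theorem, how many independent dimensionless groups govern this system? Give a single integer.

1

Exponent matrix [L,Θ] × [ΔT,D,ℓ]:
  L: [ 0  1  1]
  Θ: [ 1  0  0]
Row reduction gives pivot columns ΔT,D; rank = 2
Π count = n − r = 3 − 2 = 1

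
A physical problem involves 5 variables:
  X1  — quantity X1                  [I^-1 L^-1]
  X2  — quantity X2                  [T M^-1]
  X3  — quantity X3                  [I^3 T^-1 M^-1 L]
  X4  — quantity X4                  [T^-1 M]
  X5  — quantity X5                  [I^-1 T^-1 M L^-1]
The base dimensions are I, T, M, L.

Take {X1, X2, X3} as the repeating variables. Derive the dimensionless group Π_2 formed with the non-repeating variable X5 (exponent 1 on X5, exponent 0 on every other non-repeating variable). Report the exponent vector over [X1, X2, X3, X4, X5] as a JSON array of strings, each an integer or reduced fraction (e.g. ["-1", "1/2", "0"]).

Dimensional matrix (I×T×M×L by X1×X2×X3×X4×X5):
  I: [-1  0  3  0 -1]
  T: [ 0  1 -1 -1 -1]
  M: [ 0 -1 -1  1  1]
  L: [-1  0  1  0 -1]
Row reduction gives pivot columns X1,X2,X3; rank = 3
Repeat: X1,X2,X3; free: X4,X5
RREF:
  r0: [   1    0    0    0    1]
  r1: [   0    1    0   -1   -1]
  r2: [   0    0    1    0    0]
  r3: [   0    0    0    0    0]
Fix exponent of X5 at 1, X4 at 0; solve each RREF row for its pivot's exponent:
  r0: exp(X1) + (1)·1 = 0 ⇒ exp(X1) = -1
  r1: exp(X2) + (-1)·1 = 0 ⇒ exp(X2) = 1
  r2: exp(X3) + (0)·1 = 0 ⇒ exp(X3) = 0
Π_2 = X1^-1 · X2 · X5

["-1", "1", "0", "0", "1"]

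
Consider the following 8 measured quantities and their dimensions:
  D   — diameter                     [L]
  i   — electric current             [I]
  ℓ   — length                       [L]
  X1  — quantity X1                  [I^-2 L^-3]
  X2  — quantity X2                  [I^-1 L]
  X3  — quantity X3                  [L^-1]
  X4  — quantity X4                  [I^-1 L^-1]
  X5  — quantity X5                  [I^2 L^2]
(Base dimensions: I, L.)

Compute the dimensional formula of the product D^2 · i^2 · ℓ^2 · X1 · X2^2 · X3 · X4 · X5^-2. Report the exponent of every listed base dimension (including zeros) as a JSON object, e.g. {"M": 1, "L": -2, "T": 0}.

{"I": -7, "L": -3}

Write exponents as rows I,L / cols D,i,ℓ,X1,X2,X3,X4,X5:
  I: [ 0  1  0 -2 -1  0 -1  2]
  L: [ 1  0  1 -3  1 -1 -1  2]
  [I]: (2)·0+(2)·1+(2)·0+(1)·-2+(2)·-1+(1)·0+(1)·-1+(-2)·2 = -7
  [L]: (2)·1+(2)·0+(2)·1+(1)·-3+(2)·1+(1)·-1+(1)·-1+(-2)·2 = -3
⇒ I^-7 L^-3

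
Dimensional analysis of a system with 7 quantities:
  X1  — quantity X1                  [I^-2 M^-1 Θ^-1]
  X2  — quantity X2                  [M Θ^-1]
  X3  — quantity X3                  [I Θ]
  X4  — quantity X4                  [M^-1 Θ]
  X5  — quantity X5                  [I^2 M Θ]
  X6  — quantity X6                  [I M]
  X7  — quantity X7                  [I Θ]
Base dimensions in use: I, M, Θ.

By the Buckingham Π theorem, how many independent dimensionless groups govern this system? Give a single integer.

Write exponents as rows I,M,Θ / cols X1,X2,X3,X4,X5,X6,X7:
  I: [-2  0  1  0  2  1  1]
  M: [-1  1  0 -1  1  1  0]
  Θ: [-1 -1  1  1  1  0  1]
RREF → pivots at {X1,X2} ⇒ r = 2
n=7, r=2 ⇒ 5 dimensionless groups

5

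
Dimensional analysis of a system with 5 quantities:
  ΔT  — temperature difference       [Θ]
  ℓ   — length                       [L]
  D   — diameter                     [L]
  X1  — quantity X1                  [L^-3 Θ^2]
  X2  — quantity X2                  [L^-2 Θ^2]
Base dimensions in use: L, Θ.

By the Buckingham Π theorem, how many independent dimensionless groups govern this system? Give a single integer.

Write exponents as rows L,Θ / cols ΔT,ℓ,D,X1,X2:
  L: [ 0  1  1 -3 -2]
  Θ: [ 1  0  0  2  2]
Row reduction gives pivot columns ΔT,ℓ; rank = 2
5 vars − rank 2 = 3 Π groups

3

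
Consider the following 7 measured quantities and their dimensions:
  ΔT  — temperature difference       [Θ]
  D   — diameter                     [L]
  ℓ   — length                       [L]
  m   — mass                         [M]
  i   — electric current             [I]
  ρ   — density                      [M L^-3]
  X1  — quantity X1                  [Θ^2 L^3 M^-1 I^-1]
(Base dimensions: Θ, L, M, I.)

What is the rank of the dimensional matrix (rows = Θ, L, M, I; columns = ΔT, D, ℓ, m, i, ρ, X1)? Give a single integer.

Dimensional matrix (Θ×L×M×I by ΔT×D×ℓ×m×i×ρ×X1):
  Θ: [ 1  0  0  0  0  0  2]
  L: [ 0  1  1  0  0 -3  3]
  M: [ 0  0  0  1  0  1 -1]
  I: [ 0  0  0  0  1  0 -1]
RREF → pivots at {ΔT,D,m,i} ⇒ r = 4

4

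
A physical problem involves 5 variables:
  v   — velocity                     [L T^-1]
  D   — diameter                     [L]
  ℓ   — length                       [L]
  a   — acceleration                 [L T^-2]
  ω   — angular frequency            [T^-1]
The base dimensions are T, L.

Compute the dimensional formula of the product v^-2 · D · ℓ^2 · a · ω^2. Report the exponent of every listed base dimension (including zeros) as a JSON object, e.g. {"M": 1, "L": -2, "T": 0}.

{"T": -2, "L": 2}

Dimensional matrix (T×L by v×D×ℓ×a×ω):
  T: [-1  0  0 -2 -1]
  L: [ 1  1  1  1  0]
  [T]: (-2)·-1+(1)·0+(2)·0+(1)·-2+(2)·-1 = -2
  [L]: (-2)·1+(1)·1+(2)·1+(1)·1+(2)·0 = 2
⇒ T^-2 L^2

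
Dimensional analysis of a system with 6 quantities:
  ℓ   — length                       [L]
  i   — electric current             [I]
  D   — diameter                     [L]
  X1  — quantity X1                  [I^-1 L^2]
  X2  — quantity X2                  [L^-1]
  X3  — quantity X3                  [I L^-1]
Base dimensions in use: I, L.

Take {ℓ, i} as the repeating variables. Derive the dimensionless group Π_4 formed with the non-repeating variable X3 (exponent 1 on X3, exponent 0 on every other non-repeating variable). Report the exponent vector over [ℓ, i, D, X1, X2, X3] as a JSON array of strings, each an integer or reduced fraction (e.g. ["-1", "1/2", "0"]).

["1", "-1", "0", "0", "0", "1"]

Exponent matrix [I,L] × [ℓ,i,D,X1,X2,X3]:
  I: [ 0  1  0 -1  0  1]
  L: [ 1  0  1  2 -1 -1]
Row reduction gives pivot columns ℓ,i; rank = 2
Repeat: ℓ,i; free: D,X1,X2,X3
RREF:
  r0: [   1    0    1    2   -1   -1]
  r1: [   0    1    0   -1    0    1]
Fix exponent of X3 at 1, D at 0, X1 at 0, X2 at 0; solve each RREF row for its pivot's exponent:
  r0: exp(ℓ) + (-1)·1 = 0 ⇒ exp(ℓ) = 1
  r1: exp(i) + (1)·1 = 0 ⇒ exp(i) = -1
Π_4 = ℓ · i^-1 · X3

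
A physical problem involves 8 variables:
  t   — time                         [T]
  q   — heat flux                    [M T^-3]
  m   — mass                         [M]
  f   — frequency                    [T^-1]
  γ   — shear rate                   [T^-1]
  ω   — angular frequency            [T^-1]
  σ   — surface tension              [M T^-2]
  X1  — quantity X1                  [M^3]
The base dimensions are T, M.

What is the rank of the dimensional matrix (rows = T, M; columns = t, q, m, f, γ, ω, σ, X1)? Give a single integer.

2

Write exponents as rows T,M / cols t,q,m,f,γ,ω,σ,X1:
  T: [ 1 -3  0 -1 -1 -1 -2  0]
  M: [ 0  1  1  0  0  0  1  3]
Row reduction gives pivot columns t,q; rank = 2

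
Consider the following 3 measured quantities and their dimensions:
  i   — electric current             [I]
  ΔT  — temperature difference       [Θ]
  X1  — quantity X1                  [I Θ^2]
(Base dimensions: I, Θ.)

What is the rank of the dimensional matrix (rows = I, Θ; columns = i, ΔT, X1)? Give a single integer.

Dimensional matrix (I×Θ by i×ΔT×X1):
  I: [ 1  0  1]
  Θ: [ 0  1  2]
Row reduction gives pivot columns i,ΔT; rank = 2

2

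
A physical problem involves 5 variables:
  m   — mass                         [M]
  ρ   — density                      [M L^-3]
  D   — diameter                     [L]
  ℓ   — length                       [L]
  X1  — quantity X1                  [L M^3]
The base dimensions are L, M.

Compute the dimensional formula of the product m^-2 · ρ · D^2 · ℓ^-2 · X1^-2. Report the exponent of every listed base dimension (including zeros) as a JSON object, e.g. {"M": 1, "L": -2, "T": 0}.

{"L": -5, "M": -7}

Write exponents as rows L,M / cols m,ρ,D,ℓ,X1:
  L: [ 0 -3  1  1  1]
  M: [ 1  1  0  0  3]
  [L]: (-2)·0+(1)·-3+(2)·1+(-2)·1+(-2)·1 = -5
  [M]: (-2)·1+(1)·1+(2)·0+(-2)·0+(-2)·3 = -7
⇒ L^-5 M^-7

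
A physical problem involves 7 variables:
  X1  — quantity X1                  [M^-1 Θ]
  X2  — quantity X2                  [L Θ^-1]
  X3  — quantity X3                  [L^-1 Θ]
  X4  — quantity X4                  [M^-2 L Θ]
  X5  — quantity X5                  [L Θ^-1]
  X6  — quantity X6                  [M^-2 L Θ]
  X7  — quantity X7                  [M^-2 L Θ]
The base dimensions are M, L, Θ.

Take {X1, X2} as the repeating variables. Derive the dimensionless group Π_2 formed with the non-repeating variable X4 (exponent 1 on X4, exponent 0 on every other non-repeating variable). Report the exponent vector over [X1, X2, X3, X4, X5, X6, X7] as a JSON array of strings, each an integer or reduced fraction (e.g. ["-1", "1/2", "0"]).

Exponent matrix [M,L,Θ] × [X1,X2,X3,X4,X5,X6,X7]:
  M: [-1  0  0 -2  0 -2 -2]
  L: [ 0  1 -1  1  1  1  1]
  Θ: [ 1 -1  1  1 -1  1  1]
Echelon form has 2 nonzero rows (pivots: X1,X2)
Pivot set = {X1,X2}, free = {X3,X4,X5,X6,X7}
RREF:
  r0: [   1    0    0    2    0    2    2]
  r1: [   0    1   -1    1    1    1    1]
  r2: [   0    0    0    0    0    0    0]
Fix exponent of X4 at 1, X3 at 0, X5 at 0, X6 at 0, X7 at 0; solve each RREF row for its pivot's exponent:
  r0: exp(X1) + (2)·1 = 0 ⇒ exp(X1) = -2
  r1: exp(X2) + (1)·1 = 0 ⇒ exp(X2) = -1
Π_2 = X1^-2 · X2^-1 · X4

["-2", "-1", "0", "1", "0", "0", "0"]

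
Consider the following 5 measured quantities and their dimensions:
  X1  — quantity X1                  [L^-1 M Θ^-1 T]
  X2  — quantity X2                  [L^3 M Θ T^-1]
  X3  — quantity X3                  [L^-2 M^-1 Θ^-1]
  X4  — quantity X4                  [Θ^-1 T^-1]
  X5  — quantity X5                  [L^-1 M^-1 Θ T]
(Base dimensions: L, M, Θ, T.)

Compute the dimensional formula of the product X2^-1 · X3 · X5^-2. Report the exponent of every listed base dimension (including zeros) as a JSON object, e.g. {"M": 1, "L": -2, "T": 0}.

{"L": -3, "M": 0, "Θ": -4, "T": -1}

Exponent matrix [L,M,Θ,T] × [X1,X2,X3,X4,X5]:
  L: [-1  3 -2  0 -1]
  M: [ 1  1 -1  0 -1]
  Θ: [-1  1 -1 -1  1]
  T: [ 1 -1  0 -1  1]
  [L]: (-1)·3+(1)·-2+(-2)·-1 = -3
  [M]: (-1)·1+(1)·-1+(-2)·-1 = 0
  [Θ]: (-1)·1+(1)·-1+(-2)·1 = -4
  [T]: (-1)·-1+(1)·0+(-2)·1 = -1
⇒ L^-3 Θ^-4 T^-1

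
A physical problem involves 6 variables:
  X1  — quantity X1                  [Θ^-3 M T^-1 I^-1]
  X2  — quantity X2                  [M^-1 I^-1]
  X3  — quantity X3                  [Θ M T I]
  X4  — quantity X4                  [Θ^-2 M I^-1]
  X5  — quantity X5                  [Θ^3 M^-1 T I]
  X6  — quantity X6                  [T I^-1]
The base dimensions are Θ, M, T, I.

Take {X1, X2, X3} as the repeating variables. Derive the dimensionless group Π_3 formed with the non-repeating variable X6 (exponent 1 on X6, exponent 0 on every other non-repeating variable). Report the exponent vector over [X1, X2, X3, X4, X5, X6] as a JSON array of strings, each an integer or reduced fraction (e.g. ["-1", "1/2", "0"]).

Dimensional matrix (Θ×M×T×I by X1×X2×X3×X4×X5×X6):
  Θ: [-3  0  1 -2  3  0]
  M: [ 1 -1  1  1 -1  0]
  T: [-1  0  1  0  1  1]
  I: [-1 -1  1 -1  1 -1]
RREF → pivots at {X1,X2,X3} ⇒ r = 3
Repeat: X1,X2,X3; free: X4,X5,X6
RREF:
  r0: [   1    0    0    1   -1  1/2]
  r1: [   0    1    0    1    0    2]
  r2: [   0    0    1    1    0  3/2]
  r3: [   0    0    0    0    0    0]
Fix exponent of X6 at 1, X4 at 0, X5 at 0; solve each RREF row for its pivot's exponent:
  r0: exp(X1) + (1/2)·1 = 0 ⇒ exp(X1) = -1/2
  r1: exp(X2) + (2)·1 = 0 ⇒ exp(X2) = -2
  r2: exp(X3) + (3/2)·1 = 0 ⇒ exp(X3) = -3/2
Π_3 = X1^(-1/2) · X2^-2 · X3^(-3/2) · X6

["-1/2", "-2", "-3/2", "0", "0", "1"]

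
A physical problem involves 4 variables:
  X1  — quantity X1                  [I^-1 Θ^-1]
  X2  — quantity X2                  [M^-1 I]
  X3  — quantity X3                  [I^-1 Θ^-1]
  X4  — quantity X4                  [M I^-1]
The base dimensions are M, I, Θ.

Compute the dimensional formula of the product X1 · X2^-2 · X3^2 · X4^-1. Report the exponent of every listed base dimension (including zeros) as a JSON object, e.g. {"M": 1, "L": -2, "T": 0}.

{"M": 1, "I": -4, "Θ": -3}

Exponent matrix [M,I,Θ] × [X1,X2,X3,X4]:
  M: [ 0 -1  0  1]
  I: [-1  1 -1 -1]
  Θ: [-1  0 -1  0]
  [M]: (1)·0+(-2)·-1+(2)·0+(-1)·1 = 1
  [I]: (1)·-1+(-2)·1+(2)·-1+(-1)·-1 = -4
  [Θ]: (1)·-1+(-2)·0+(2)·-1+(-1)·0 = -3
⇒ M I^-4 Θ^-3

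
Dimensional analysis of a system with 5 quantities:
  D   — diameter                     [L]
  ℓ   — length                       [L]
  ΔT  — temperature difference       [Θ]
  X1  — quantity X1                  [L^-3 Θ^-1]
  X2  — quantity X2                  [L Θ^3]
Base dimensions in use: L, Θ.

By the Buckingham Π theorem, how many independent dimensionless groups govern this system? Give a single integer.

Dimensional matrix (L×Θ by D×ℓ×ΔT×X1×X2):
  L: [ 1  1  0 -3  1]
  Θ: [ 0  0  1 -1  3]
RREF → pivots at {D,ΔT} ⇒ r = 2
Π count = n − r = 5 − 2 = 3

3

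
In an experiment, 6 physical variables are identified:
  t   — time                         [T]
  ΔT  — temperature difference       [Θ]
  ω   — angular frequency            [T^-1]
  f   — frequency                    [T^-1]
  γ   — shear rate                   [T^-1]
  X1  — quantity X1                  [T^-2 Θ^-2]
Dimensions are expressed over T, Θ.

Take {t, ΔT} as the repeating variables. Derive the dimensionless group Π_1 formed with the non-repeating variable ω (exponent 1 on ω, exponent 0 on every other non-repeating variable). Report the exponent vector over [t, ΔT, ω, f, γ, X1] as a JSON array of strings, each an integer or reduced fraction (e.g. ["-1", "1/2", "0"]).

Write exponents as rows T,Θ / cols t,ΔT,ω,f,γ,X1:
  T: [ 1  0 -1 -1 -1 -2]
  Θ: [ 0  1  0  0  0 -2]
Echelon form has 2 nonzero rows (pivots: t,ΔT)
Pivot set = {t,ΔT}, free = {ω,f,γ,X1}
RREF:
  r0: [   1    0   -1   -1   -1   -2]
  r1: [   0    1    0    0    0   -2]
Fix exponent of ω at 1, f at 0, γ at 0, X1 at 0; solve each RREF row for its pivot's exponent:
  r0: exp(t) + (-1)·1 = 0 ⇒ exp(t) = 1
  r1: exp(ΔT) + (0)·1 = 0 ⇒ exp(ΔT) = 0
Π_1 = t · ω

["1", "0", "1", "0", "0", "0"]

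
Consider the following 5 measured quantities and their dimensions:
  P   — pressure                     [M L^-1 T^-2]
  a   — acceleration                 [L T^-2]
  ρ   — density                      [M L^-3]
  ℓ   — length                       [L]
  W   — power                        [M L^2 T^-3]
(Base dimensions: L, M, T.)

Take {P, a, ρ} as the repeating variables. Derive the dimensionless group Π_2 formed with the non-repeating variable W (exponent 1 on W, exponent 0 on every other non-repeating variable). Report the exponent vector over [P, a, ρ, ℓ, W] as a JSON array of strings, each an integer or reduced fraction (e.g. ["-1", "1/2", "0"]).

Write exponents as rows L,M,T / cols P,a,ρ,ℓ,W:
  L: [-1  1 -3  1  2]
  M: [ 1  0  1  0  1]
  T: [-2 -2  0  0 -3]
Echelon form has 3 nonzero rows (pivots: P,a,ρ)
Pivot set = {P,a,ρ}, free = {ℓ,W}
RREF:
  r0: [   1    0    0    1  7/2]
  r1: [   0    1    0   -1   -2]
  r2: [   0    0    1   -1 -5/2]
Fix exponent of W at 1, ℓ at 0; solve each RREF row for its pivot's exponent:
  r0: exp(P) + (7/2)·1 = 0 ⇒ exp(P) = -7/2
  r1: exp(a) + (-2)·1 = 0 ⇒ exp(a) = 2
  r2: exp(ρ) + (-5/2)·1 = 0 ⇒ exp(ρ) = 5/2
Π_2 = P^(-7/2) · a^2 · ρ^(5/2) · W

["-7/2", "2", "5/2", "0", "1"]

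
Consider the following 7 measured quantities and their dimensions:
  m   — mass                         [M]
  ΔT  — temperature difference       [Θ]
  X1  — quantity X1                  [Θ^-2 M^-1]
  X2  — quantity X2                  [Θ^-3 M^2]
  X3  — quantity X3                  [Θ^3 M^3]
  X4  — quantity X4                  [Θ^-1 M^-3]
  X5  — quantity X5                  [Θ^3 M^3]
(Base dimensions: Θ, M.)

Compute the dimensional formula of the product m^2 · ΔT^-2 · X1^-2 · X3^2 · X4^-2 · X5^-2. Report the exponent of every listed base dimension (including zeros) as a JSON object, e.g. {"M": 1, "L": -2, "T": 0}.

{"Θ": 4, "M": 10}

Dimensional matrix (Θ×M by m×ΔT×X1×X2×X3×X4×X5):
  Θ: [ 0  1 -2 -3  3 -1  3]
  M: [ 1  0 -1  2  3 -3  3]
  [Θ]: (2)·0+(-2)·1+(-2)·-2+(2)·3+(-2)·-1+(-2)·3 = 4
  [M]: (2)·1+(-2)·0+(-2)·-1+(2)·3+(-2)·-3+(-2)·3 = 10
⇒ Θ^4 M^10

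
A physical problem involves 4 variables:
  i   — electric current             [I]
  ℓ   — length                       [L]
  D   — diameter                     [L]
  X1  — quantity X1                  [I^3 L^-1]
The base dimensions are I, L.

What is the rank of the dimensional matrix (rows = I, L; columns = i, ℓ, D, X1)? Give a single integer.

2

Write exponents as rows I,L / cols i,ℓ,D,X1:
  I: [ 1  0  0  3]
  L: [ 0  1  1 -1]
Echelon form has 2 nonzero rows (pivots: i,ℓ)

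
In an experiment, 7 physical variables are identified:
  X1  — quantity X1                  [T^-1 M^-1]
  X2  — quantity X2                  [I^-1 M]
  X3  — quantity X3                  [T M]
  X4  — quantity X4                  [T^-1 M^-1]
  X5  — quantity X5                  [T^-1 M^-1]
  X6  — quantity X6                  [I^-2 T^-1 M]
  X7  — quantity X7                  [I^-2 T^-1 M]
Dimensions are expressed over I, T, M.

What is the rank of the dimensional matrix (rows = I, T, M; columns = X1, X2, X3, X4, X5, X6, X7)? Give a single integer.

Exponent matrix [I,T,M] × [X1,X2,X3,X4,X5,X6,X7]:
  I: [ 0 -1  0  0  0 -2 -2]
  T: [-1  0  1 -1 -1 -1 -1]
  M: [-1  1  1 -1 -1  1  1]
Row reduction gives pivot columns X1,X2; rank = 2

2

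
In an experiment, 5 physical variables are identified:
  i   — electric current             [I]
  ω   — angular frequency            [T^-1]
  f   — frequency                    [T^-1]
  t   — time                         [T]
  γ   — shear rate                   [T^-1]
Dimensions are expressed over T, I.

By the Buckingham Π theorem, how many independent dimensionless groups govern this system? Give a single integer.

Dimensional matrix (T×I by i×ω×f×t×γ):
  T: [ 0 -1 -1  1 -1]
  I: [ 1  0  0  0  0]
Row reduction gives pivot columns i,ω; rank = 2
5 vars − rank 2 = 3 Π groups

3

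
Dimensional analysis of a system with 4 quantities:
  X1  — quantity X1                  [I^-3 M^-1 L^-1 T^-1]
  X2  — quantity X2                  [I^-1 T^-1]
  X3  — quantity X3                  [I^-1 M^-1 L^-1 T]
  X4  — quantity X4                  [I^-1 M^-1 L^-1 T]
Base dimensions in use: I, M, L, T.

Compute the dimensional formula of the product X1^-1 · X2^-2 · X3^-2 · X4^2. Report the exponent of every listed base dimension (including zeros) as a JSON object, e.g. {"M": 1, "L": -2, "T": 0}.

Write exponents as rows I,M,L,T / cols X1,X2,X3,X4:
  I: [-3 -1 -1 -1]
  M: [-1  0 -1 -1]
  L: [-1  0 -1 -1]
  T: [-1 -1  1  1]
  [I]: (-1)·-3+(-2)·-1+(-2)·-1+(2)·-1 = 5
  [M]: (-1)·-1+(-2)·0+(-2)·-1+(2)·-1 = 1
  [L]: (-1)·-1+(-2)·0+(-2)·-1+(2)·-1 = 1
  [T]: (-1)·-1+(-2)·-1+(-2)·1+(2)·1 = 3
⇒ I^5 M L T^3

{"I": 5, "M": 1, "L": 1, "T": 3}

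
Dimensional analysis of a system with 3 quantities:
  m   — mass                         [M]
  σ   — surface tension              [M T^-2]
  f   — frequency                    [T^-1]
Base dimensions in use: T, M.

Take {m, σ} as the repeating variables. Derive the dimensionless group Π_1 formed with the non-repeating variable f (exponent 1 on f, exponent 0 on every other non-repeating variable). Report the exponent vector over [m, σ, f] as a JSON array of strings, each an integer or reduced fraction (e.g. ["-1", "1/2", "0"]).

Dimensional matrix (T×M by m×σ×f):
  T: [ 0 -2 -1]
  M: [ 1  1  0]
RREF → pivots at {m,σ} ⇒ r = 2
Pivot set = {m,σ}, free = {f}
RREF:
  r0: [   1    0 -1/2]
  r1: [   0    1  1/2]
Fix exponent of f at 1; solve each RREF row for its pivot's exponent:
  r0: exp(m) + (-1/2)·1 = 0 ⇒ exp(m) = 1/2
  r1: exp(σ) + (1/2)·1 = 0 ⇒ exp(σ) = -1/2
Π_1 = m^(1/2) · σ^(-1/2) · f

["1/2", "-1/2", "1"]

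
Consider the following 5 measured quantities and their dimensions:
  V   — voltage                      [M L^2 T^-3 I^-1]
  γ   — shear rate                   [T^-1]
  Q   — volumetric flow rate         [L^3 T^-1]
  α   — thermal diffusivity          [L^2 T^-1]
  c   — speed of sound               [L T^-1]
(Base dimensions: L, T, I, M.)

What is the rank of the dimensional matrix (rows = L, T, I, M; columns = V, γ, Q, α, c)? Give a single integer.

3

Write exponents as rows L,T,I,M / cols V,γ,Q,α,c:
  L: [ 2  0  3  2  1]
  T: [-3 -1 -1 -1 -1]
  I: [-1  0  0  0  0]
  M: [ 1  0  0  0  0]
RREF → pivots at {V,γ,Q} ⇒ r = 3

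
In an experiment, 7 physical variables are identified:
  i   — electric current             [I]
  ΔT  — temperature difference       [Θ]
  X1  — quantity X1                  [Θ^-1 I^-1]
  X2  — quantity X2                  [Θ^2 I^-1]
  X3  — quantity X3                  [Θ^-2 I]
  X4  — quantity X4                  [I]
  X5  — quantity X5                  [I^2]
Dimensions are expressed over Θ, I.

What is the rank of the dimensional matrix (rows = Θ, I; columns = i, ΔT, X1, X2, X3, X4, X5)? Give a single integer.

2

Write exponents as rows Θ,I / cols i,ΔT,X1,X2,X3,X4,X5:
  Θ: [ 0  1 -1  2 -2  0  0]
  I: [ 1  0 -1 -1  1  1  2]
RREF → pivots at {i,ΔT} ⇒ r = 2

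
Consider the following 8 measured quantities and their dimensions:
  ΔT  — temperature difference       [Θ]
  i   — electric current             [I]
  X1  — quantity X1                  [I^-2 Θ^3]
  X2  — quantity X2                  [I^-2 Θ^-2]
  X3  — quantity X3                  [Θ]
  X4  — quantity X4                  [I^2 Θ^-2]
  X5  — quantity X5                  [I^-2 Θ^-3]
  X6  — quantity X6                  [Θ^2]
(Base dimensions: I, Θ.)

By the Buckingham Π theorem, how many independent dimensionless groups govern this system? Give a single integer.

Write exponents as rows I,Θ / cols ΔT,i,X1,X2,X3,X4,X5,X6:
  I: [ 0  1 -2 -2  0  2 -2  0]
  Θ: [ 1  0  3 -2  1 -2 -3  2]
Echelon form has 2 nonzero rows (pivots: ΔT,i)
Π count = n − r = 8 − 2 = 6

6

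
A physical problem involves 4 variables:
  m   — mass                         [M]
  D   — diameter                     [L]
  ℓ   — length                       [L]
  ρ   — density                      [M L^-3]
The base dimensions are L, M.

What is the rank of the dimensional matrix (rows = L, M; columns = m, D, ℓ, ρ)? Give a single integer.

Write exponents as rows L,M / cols m,D,ℓ,ρ:
  L: [ 0  1  1 -3]
  M: [ 1  0  0  1]
RREF → pivots at {m,D} ⇒ r = 2

2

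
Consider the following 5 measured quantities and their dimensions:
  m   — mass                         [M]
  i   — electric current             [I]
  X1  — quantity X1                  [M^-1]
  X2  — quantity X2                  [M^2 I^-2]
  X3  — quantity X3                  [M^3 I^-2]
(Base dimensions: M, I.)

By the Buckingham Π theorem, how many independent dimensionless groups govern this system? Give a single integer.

Write exponents as rows M,I / cols m,i,X1,X2,X3:
  M: [ 1  0 -1  2  3]
  I: [ 0  1  0 -2 -2]
Row reduction gives pivot columns m,i; rank = 2
5 vars − rank 2 = 3 Π groups

3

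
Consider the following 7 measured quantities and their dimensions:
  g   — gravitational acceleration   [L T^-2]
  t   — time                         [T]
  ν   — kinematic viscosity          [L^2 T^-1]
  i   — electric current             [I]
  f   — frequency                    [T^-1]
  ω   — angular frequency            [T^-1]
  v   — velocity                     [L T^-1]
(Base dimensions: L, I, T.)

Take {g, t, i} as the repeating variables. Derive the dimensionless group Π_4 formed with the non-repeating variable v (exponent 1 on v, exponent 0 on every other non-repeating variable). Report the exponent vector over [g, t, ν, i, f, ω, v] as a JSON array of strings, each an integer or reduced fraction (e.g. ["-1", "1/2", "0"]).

["-1", "-1", "0", "0", "0", "0", "1"]

Exponent matrix [L,I,T] × [g,t,ν,i,f,ω,v]:
  L: [ 1  0  2  0  0  0  1]
  I: [ 0  0  0  1  0  0  0]
  T: [-2  1 -1  0 -1 -1 -1]
Echelon form has 3 nonzero rows (pivots: g,t,i)
Pivot set = {g,t,i}, free = {ν,f,ω,v}
RREF:
  r0: [   1    0    2    0    0    0    1]
  r1: [   0    1    3    0   -1   -1    1]
  r2: [   0    0    0    1    0    0    0]
Fix exponent of v at 1, ν at 0, f at 0, ω at 0; solve each RREF row for its pivot's exponent:
  r0: exp(g) + (1)·1 = 0 ⇒ exp(g) = -1
  r1: exp(t) + (1)·1 = 0 ⇒ exp(t) = -1
  r2: exp(i) + (0)·1 = 0 ⇒ exp(i) = 0
Π_4 = g^-1 · t^-1 · v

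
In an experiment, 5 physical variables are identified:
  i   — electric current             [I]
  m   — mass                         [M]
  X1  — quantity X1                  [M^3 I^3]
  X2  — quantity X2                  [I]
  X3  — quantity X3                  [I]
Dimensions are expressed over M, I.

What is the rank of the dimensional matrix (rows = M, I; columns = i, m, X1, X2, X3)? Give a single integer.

2

Write exponents as rows M,I / cols i,m,X1,X2,X3:
  M: [ 0  1  3  0  0]
  I: [ 1  0  3  1  1]
RREF → pivots at {i,m} ⇒ r = 2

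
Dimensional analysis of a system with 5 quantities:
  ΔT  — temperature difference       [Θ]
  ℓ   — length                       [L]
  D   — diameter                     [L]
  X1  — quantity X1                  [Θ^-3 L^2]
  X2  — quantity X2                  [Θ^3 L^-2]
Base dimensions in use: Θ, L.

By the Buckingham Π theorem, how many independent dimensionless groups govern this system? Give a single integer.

Dimensional matrix (Θ×L by ΔT×ℓ×D×X1×X2):
  Θ: [ 1  0  0 -3  3]
  L: [ 0  1  1  2 -2]
Echelon form has 2 nonzero rows (pivots: ΔT,ℓ)
5 vars − rank 2 = 3 Π groups

3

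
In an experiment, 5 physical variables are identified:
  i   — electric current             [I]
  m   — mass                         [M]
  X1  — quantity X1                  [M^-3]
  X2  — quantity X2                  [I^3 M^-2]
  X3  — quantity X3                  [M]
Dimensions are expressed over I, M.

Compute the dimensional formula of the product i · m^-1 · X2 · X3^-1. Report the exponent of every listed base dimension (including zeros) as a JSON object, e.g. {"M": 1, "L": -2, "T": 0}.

{"I": 4, "M": -4}

Exponent matrix [I,M] × [i,m,X1,X2,X3]:
  I: [ 1  0  0  3  0]
  M: [ 0  1 -3 -2  1]
  [I]: (1)·1+(-1)·0+(1)·3+(-1)·0 = 4
  [M]: (1)·0+(-1)·1+(1)·-2+(-1)·1 = -4
⇒ I^4 M^-4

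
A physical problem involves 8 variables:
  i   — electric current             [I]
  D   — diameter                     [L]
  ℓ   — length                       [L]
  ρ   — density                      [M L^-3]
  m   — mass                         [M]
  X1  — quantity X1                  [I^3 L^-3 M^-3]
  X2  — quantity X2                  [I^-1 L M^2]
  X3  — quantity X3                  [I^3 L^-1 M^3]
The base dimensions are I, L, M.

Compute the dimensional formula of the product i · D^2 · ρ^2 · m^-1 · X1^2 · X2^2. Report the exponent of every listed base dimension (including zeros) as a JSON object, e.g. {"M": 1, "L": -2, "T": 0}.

{"I": 5, "L": -8, "M": -1}

Dimensional matrix (I×L×M by i×D×ℓ×ρ×m×X1×X2×X3):
  I: [ 1  0  0  0  0  3 -1  3]
  L: [ 0  1  1 -3  0 -3  1 -1]
  M: [ 0  0  0  1  1 -3  2  3]
  [I]: (1)·1+(2)·0+(2)·0+(-1)·0+(2)·3+(2)·-1 = 5
  [L]: (1)·0+(2)·1+(2)·-3+(-1)·0+(2)·-3+(2)·1 = -8
  [M]: (1)·0+(2)·0+(2)·1+(-1)·1+(2)·-3+(2)·2 = -1
⇒ I^5 L^-8 M^-1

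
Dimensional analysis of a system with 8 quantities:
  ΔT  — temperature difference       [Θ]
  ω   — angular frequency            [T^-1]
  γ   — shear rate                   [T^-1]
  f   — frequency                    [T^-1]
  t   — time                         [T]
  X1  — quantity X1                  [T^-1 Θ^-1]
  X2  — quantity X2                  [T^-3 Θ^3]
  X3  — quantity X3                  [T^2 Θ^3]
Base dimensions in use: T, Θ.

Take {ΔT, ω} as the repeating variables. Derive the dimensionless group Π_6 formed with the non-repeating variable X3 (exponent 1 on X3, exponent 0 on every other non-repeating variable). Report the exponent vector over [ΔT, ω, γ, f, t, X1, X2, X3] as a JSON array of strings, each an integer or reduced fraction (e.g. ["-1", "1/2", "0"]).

["-3", "2", "0", "0", "0", "0", "0", "1"]

Dimensional matrix (T×Θ by ΔT×ω×γ×f×t×X1×X2×X3):
  T: [ 0 -1 -1 -1  1 -1 -3  2]
  Θ: [ 1  0  0  0  0 -1  3  3]
Echelon form has 2 nonzero rows (pivots: ΔT,ω)
Pivot set = {ΔT,ω}, free = {γ,f,t,X1,X2,X3}
RREF:
  r0: [   1    0    0    0    0   -1    3    3]
  r1: [   0    1    1    1   -1    1    3   -2]
Fix exponent of X3 at 1, γ at 0, f at 0, t at 0, X1 at 0, X2 at 0; solve each RREF row for its pivot's exponent:
  r0: exp(ΔT) + (3)·1 = 0 ⇒ exp(ΔT) = -3
  r1: exp(ω) + (-2)·1 = 0 ⇒ exp(ω) = 2
Π_6 = ΔT^-3 · ω^2 · X3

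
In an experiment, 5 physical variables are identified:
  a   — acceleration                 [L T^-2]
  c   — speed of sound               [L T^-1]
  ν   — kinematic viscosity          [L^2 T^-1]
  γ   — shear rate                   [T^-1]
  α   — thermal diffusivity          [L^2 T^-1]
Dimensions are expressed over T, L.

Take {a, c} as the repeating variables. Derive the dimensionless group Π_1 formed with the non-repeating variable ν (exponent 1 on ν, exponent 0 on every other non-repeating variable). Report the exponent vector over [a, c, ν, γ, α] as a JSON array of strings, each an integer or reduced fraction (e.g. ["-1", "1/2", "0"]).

Exponent matrix [T,L] × [a,c,ν,γ,α]:
  T: [-2 -1 -1 -1 -1]
  L: [ 1  1  2  0  2]
Row reduction gives pivot columns a,c; rank = 2
Repeat: a,c; free: ν,γ,α
RREF:
  r0: [   1    0   -1    1   -1]
  r1: [   0    1    3   -1    3]
Fix exponent of ν at 1, γ at 0, α at 0; solve each RREF row for its pivot's exponent:
  r0: exp(a) + (-1)·1 = 0 ⇒ exp(a) = 1
  r1: exp(c) + (3)·1 = 0 ⇒ exp(c) = -3
Π_1 = a · c^-3 · ν

["1", "-3", "1", "0", "0"]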